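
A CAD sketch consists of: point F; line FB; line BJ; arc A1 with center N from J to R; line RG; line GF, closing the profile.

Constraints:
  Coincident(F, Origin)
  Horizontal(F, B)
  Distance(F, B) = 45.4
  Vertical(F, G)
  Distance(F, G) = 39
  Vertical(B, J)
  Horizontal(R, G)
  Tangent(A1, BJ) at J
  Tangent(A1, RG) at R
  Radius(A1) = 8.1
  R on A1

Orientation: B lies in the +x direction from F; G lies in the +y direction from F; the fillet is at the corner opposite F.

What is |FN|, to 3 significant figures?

48.4

FG is vertical with |FG| = 39.0 and G on the +y side, so G = (0.00, 39.0). The virtual corner opposite F is at (45.4, 39.0). Since A1 is tangent to BJ there, NJ ⟂ BJ and tangency of A1 to RG means the radius NR is perpendicular to RG, with radius 8.1, so the center N sits 8.1 in from both sides at N = (37.3, 30.9). Then |FN| = |N − F| = 48.4.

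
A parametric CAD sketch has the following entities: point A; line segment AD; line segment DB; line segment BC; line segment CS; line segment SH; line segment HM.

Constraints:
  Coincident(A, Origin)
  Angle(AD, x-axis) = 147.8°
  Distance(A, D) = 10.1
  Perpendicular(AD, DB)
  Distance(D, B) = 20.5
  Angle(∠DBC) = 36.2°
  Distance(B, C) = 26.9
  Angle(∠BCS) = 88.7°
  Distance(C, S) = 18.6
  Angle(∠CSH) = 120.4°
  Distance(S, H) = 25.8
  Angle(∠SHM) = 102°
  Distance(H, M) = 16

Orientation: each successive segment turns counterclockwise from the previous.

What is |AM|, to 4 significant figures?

32.79

A is at the origin; AD runs at 147.8° with length 10.1, so D = (-8.547, 5.382). The perpendicularity gives DB at right angles to AD, so DB runs at -122.2°; with |DB| = 20.5, B = (-19.47, -11.96). ∠DBC = 36.2° gives BC at 21.60° from the x-axis; with |BC| = 26.9, C = (5.540, -2.062). ∠BCS = 88.7° gives CS at 112.9° from the x-axis; with |CS| = 18.6, S = (-1.697, 15.07). ∠CSH = 120.4° gives SH at 172.5° from the x-axis; with |SH| = 25.8, H = (-27.28, 18.44). ∠SHM = 102.0° gives HM at -109.5° from the x-axis; with |HM| = 16.0, M = (-32.62, 3.357). Then |AM| = |M − A| = 32.79.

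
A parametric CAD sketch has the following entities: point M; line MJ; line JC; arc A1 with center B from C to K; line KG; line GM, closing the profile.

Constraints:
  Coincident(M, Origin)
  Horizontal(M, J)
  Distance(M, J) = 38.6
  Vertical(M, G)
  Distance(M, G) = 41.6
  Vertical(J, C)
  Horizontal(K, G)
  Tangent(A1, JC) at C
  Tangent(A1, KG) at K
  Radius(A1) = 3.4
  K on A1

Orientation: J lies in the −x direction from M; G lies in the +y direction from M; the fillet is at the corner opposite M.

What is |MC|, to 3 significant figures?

54.3

The virtual corner opposite M is at (-38.6, 41.6). The tangent condition forces BC to be normal to JC and tangency of A1 to KG means the radius BK is perpendicular to KG, with radius 3.4, so the center B sits 3.4 in from both sides at B = (-35.2, 38.2). That places the tangent points at C = (-38.6, 38.2) on JC and K = (-35.2, 41.6) on KG. Then |MC| = |C − M| = 54.3.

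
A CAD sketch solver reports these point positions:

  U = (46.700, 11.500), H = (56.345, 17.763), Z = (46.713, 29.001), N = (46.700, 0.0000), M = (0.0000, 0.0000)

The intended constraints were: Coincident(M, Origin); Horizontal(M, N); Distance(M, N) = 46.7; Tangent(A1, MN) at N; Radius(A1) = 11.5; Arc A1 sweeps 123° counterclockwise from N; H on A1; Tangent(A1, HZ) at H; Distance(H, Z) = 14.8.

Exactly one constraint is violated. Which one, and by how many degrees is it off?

Tangent(A1, HZ) at H — off by 7.60°.

M = (0.00, 0.00) ✓; M.y = 0.00, N.y = 0.00 ✓; |MN| = 46.70 ✓; ∠(UN, NM) = 90.00° ✓; |UN| = 11.50 ✓; bearing(U→H) − bearing(U→N) = 123.0° ✓; |UH| = 11.50 ✓; ∠(UH, HZ) = 82.40° ✗; |HZ| = 14.80 ✓.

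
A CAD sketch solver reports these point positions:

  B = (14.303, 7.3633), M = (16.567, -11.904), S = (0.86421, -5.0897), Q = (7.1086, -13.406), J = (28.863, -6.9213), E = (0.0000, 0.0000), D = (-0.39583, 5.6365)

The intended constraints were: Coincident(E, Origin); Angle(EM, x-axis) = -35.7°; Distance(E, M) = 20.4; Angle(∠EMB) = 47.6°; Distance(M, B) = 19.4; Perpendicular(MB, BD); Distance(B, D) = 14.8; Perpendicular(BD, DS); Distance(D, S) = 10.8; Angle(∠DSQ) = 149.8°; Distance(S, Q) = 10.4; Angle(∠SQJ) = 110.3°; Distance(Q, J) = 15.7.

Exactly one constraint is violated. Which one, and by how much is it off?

Distance(Q, J) = 15.7 — off by 7.00.

E = (0.00, 0.00) ✓; EM at -35.70° ✓; |EM| = 20.40 ✓; ∠EMB = 47.60° ✓; |MB| = 19.40 ✓; ∠(MB, BD) = 90.00° ✓; |BD| = 14.80 ✓; ∠(BD, DS) = 90.00° ✓; |DS| = 10.80 ✓; ∠DSQ = 149.8° ✓; |SQ| = 10.40 ✓; ∠SQJ = 110.3° ✓; |QJ| = 22.70 ✗.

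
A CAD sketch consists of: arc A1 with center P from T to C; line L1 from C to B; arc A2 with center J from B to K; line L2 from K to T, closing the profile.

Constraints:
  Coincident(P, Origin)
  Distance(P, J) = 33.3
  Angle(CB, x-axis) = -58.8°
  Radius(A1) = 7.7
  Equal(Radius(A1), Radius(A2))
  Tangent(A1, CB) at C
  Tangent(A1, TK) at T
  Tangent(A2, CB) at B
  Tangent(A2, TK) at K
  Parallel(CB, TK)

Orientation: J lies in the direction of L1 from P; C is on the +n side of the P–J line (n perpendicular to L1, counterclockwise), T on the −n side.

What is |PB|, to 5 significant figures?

34.179

The slot axis is L1's direction at -58.8°, so u = (cos -58.8°, sin -58.8°) = (0.51803, -0.85536) and n = (−sin -58.8°, cos -58.8°) = (0.85536, 0.51803). P is at the origin and J lies 33.3 along u from P, so J = 33.3·u = (17.250, -28.484). Tangency of A1 to both parallel lines with radius 7.7 puts C and T at P ± 7.7·n: C = (6.5863, 3.9888), T = (-6.5863, -3.9888). Equal radii place B and K the same way about J: B = J + 7.7·n = (23.837, -24.495), K = J − 7.7·n = (10.664, -32.472). Then |PB| = |B − P| = 34.179.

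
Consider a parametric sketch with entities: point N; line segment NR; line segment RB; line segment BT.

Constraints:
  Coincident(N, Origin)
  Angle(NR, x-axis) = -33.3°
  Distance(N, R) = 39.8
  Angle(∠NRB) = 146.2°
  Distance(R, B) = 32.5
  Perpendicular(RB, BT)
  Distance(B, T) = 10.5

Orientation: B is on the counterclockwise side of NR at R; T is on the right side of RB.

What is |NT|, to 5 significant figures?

73.248

∠NRB = 146.2°, so RB runs at -33.3° + (180° − 146.2°) = 0.50000° from the x-axis; with |RB| = 32.5, B = R + 32.5·(cos 0.50000°, sin 0.50000°) = (65.764, -21.567). RB is perpendicular to BT; with |BT| = 10.5 on the right of RB, T = B + 10.5·(0.0087265, -0.99996) = (65.856, -32.067). Then |NT| = |T − N| = 73.248.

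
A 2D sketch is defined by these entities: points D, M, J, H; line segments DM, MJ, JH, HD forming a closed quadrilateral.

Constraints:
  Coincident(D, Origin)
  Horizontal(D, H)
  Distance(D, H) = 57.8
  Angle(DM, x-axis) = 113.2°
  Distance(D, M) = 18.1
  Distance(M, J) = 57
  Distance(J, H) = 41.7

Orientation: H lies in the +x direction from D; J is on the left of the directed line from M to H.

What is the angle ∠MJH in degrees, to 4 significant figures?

84.02°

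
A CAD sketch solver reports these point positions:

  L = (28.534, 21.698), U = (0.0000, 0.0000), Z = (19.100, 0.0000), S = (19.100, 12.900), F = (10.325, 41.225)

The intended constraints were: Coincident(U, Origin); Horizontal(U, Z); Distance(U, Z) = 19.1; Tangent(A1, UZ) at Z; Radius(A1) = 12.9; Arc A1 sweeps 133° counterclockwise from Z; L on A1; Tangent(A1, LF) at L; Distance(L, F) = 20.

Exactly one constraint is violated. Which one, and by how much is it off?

Distance(L, F) = 20 — off by 6.70.

U = (0.00, 0.00) ✓; U.y = 0.00, Z.y = 0.00 ✓; |UZ| = 19.10 ✓; ∠(SZ, ZU) = 90.00° ✓; |SZ| = 12.90 ✓; bearing(S→L) − bearing(S→Z) = 133.0° ✓; |SL| = 12.90 ✓; ∠(SL, LF) = 90.00° ✓; |LF| = 26.70 ✗.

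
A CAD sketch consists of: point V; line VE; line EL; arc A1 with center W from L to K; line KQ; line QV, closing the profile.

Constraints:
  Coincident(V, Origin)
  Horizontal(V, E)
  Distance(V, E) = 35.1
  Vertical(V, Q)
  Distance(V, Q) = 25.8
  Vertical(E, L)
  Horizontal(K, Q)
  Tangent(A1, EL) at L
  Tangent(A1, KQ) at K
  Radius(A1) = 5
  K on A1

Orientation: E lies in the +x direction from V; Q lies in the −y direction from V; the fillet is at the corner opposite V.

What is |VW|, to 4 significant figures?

36.59

V and Q share the same x with |VQ| = 25.8 and Q on the −y side, so Q = (0.000, -25.80). The virtual corner opposite V is at (35.10, -25.80). Tangency of A1 to EL means the radius WL is perpendicular to EL and since A1 is tangent to KQ there, WK ⟂ KQ, with radius 5.0, so the center W sits 5.0 in from both sides at W = (30.10, -20.80). Then |VW| = |W − V| = 36.59.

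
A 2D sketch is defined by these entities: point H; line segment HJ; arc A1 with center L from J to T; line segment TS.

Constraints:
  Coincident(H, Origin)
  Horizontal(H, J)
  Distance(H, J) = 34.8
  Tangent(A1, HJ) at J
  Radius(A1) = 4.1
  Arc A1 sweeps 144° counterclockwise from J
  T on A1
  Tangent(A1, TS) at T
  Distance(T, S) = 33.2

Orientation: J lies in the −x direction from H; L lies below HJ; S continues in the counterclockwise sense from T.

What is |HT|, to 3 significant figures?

37.9

H is at the origin; H and J share the same y with |HJ| = 34.8 and J on the −x side, so J = (-34.8, 0.00). The tangent condition forces LJ to be normal to HJ, so L = J + (0, -4.1) = (-34.8, -4.10). On A1, J sits at bearing 90° from L; a 144° counterclockwise sweep puts T at bearing 234°, so T = L + 4.1·(cos 234°, sin 234°) = (-37.2, -7.42). Then |HT| = |T − H| = 37.9.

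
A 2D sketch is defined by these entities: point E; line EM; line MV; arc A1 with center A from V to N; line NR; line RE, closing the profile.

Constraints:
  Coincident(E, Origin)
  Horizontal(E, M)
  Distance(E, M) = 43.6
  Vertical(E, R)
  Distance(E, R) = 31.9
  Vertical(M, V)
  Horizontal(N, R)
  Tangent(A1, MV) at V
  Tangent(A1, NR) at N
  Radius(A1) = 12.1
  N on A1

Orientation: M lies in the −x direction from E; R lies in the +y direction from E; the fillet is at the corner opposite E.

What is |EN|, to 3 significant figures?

44.8

E is at the origin; E and M share the same y with |EM| = 43.6 and M on the −x side, so M = (-43.6, 0.00). E and R share the same x with |ER| = 31.9 and R on the +y side, so R = (0.00, 31.9). The virtual corner opposite E is at (-43.6, 31.9). Since A1 is tangent to MV there, AV ⟂ MV and since A1 is tangent to NR there, AN ⟂ NR, with radius 12.1, so the center A sits 12.1 in from both sides at A = (-31.5, 19.8). That places the tangent points at V = (-43.6, 19.8) on MV and N = (-31.5, 31.9) on NR. Then |EN| = |N − E| = 44.8.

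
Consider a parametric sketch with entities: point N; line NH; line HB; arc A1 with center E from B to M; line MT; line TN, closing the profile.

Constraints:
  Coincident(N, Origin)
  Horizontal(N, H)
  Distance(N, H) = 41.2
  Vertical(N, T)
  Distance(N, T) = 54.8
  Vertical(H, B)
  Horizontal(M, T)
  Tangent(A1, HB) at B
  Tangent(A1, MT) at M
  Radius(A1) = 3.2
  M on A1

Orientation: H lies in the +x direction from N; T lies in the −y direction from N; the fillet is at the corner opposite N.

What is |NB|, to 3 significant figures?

66.0

The virtual corner opposite N is at (41.2, -54.8). The tangent condition forces EB to be normal to HB and since A1 is tangent to MT there, EM ⟂ MT, with radius 3.2, so the center E sits 3.2 in from both sides at E = (38.0, -51.6). That places the tangent points at B = (41.2, -51.6) on HB and M = (38.0, -54.8) on MT. Then |NB| = |B − N| = 66.0.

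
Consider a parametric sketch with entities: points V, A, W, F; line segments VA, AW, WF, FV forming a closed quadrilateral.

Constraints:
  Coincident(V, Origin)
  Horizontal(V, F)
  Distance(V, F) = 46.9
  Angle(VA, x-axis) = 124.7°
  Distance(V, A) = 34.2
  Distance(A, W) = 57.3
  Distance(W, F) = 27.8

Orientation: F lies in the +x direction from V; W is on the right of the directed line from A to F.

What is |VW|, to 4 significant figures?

24.67

V is at the origin; V and F share the same y with |VF| = 46.9 and F in +x, so F = (46.9, 0). VA runs at 124.7° with |VA| = 34.2, so A = (-19.47, 28.12). W is determined by |AW| = 57.3 and |WF| = 27.8 together: it lies at the intersection of circle(A, 57.3) and circle(F, 27.8). With |AF| = 72.08, the foot of the radical line on AF is 53.45 from A and the perpendicular offset is √(57.3² − 53.45²) = 20.64. Taking the right-of-AF solution: W = (21.70, -11.74).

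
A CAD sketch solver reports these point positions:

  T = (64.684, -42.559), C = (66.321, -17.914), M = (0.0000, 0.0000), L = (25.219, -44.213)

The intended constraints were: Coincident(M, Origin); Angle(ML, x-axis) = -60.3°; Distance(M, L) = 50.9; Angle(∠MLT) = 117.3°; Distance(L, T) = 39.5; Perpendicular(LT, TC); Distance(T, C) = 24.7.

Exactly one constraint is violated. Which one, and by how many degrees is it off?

Perpendicular(LT, TC) — off by 6.20°.

M = (0.00, 0.00) ✓; ML at -60.30° ✓; |ML| = 50.90 ✓; ∠MLT = 117.3° ✓; |LT| = 39.50 ✓; ∠(LT, TC) = 83.80° ✗; |TC| = 24.70 ✓.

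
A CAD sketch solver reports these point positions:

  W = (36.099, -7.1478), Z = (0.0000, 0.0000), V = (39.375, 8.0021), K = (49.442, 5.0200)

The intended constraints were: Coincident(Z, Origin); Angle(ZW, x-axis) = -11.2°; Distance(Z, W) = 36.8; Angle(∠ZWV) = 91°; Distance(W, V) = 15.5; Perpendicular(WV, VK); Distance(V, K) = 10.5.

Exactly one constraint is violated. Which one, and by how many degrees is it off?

Perpendicular(WV, VK) — off by 4.30°.

Z = (0.00, 0.00) ✓; ZW at -11.20° ✓; |ZW| = 36.80 ✓; ∠ZWV = 91.00° ✓; |WV| = 15.50 ✓; ∠(WV, VK) = 94.30° ✗; |VK| = 10.50 ✓.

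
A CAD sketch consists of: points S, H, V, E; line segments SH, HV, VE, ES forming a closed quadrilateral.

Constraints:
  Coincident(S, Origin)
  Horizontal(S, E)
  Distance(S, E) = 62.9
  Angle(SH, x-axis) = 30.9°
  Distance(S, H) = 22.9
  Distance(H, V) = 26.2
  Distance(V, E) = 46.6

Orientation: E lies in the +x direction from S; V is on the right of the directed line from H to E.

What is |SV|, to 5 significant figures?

23.523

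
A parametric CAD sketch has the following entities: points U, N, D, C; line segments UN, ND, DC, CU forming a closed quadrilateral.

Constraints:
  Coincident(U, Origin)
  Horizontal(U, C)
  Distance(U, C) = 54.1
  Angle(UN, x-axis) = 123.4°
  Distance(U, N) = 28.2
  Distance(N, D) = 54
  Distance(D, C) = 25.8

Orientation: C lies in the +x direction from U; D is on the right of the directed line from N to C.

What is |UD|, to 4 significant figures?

29.96

Checks: |UC| = 54.10 ✓; |UN| = 28.20 ✓; |ND| = 54.00 ✓; |DC| = 25.80 ✓.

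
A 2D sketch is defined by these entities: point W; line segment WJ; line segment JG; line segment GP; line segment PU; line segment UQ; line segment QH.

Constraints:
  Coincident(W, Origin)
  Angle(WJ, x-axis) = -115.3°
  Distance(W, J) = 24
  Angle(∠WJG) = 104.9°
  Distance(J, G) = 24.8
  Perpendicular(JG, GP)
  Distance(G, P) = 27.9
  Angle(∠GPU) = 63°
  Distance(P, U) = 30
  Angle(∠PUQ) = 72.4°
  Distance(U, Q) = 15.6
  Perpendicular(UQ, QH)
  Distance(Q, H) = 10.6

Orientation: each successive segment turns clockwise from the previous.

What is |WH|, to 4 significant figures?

25.99

W is at the origin; WJ runs at -115.3° with length 24.0, so J = (-10.26, -21.70). ∠WJG = 104.9° gives JG at 169.6° from the x-axis; with |JG| = 24.8, G = (-34.65, -17.22). JG is perpendicular to GP, so GP runs at 79.60°; with |GP| = 27.9, P = (-29.61, 10.22). ∠GPU = 63.0° gives PU at -37.40° from the x-axis; with |PU| = 30.0, U = (-5.780, -8.001). ∠PUQ = 72.4° gives UQ at -145.0° from the x-axis; with |UQ| = 15.6, Q = (-18.56, -16.95). UQ is perpendicular to QH, so QH runs at 125.0°; with |QH| = 10.6, H = (-24.64, -8.266). Then |WH| = |H − W| = 25.99.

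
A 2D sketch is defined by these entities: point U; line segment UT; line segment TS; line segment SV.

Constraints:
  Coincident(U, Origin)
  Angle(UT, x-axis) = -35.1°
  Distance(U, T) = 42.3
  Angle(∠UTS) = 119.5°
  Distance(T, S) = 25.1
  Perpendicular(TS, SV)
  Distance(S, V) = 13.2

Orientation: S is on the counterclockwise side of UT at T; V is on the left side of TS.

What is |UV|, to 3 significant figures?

51.6

U is at the origin; UT runs at -35.1° with length 42.3, so T = 42.3·(cos -35.1°, sin -35.1°) = (34.6, -24.3). ∠UTS = 119.5°, so TS runs at -35.1° + (180° − 119.5°) = 25.4° from the x-axis; with |TS| = 25.1, S = T + 25.1·(cos 25.4°, sin 25.4°) = (57.3, -13.6). TS is perpendicular to SV; with |SV| = 13.2 on the left of TS, V = S + 13.2·(-0.429, 0.903) = (51.6, -1.63). Then |UV| = |V − U| = 51.6.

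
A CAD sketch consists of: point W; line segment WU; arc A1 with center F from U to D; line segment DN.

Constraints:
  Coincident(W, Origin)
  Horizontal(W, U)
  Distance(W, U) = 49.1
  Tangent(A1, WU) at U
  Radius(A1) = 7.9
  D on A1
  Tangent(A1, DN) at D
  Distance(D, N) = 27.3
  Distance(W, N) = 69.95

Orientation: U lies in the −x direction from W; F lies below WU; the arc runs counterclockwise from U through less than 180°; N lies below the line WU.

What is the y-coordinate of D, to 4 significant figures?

-6.597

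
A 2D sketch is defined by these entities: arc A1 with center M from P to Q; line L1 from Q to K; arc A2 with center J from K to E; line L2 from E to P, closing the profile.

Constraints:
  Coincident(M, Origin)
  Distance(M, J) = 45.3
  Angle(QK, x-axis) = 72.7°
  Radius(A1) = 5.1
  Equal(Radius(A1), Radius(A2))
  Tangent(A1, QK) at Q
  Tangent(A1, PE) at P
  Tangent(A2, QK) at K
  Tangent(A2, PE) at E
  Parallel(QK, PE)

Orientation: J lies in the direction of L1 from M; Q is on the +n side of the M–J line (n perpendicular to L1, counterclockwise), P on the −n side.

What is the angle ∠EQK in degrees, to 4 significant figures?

12.69°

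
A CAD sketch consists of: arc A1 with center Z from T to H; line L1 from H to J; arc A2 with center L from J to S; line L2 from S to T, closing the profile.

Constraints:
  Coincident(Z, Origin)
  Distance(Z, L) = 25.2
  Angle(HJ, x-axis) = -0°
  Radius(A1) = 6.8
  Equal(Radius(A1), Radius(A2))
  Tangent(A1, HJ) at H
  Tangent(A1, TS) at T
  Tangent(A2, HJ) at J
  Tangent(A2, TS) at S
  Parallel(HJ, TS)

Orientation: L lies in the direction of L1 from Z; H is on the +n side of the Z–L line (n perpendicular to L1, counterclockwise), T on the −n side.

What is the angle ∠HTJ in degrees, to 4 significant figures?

61.65°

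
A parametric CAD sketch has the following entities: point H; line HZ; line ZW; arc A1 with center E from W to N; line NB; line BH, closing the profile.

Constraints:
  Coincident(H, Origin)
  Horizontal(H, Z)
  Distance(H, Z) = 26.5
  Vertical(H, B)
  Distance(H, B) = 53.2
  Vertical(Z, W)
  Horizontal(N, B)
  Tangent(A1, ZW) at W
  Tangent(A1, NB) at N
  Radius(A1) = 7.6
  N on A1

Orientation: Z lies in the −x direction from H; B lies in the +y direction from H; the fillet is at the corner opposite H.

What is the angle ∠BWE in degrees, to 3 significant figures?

16.0°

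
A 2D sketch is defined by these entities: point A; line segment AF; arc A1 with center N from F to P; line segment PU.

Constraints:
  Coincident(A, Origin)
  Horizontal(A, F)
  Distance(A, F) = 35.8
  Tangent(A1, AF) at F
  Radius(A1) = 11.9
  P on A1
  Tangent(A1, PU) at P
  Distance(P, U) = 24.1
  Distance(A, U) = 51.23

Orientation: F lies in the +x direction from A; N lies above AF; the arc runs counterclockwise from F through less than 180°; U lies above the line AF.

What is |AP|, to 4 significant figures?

49.41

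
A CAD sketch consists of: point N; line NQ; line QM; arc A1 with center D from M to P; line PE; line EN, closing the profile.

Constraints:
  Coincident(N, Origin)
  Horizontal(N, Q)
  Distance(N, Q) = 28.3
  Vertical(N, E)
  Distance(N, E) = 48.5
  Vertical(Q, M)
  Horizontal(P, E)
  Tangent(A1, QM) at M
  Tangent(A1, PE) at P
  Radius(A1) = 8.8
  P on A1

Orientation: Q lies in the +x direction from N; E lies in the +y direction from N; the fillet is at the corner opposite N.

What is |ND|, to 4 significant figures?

44.23

N and E share the same x with |NE| = 48.5 and E on the +y side, so E = (0.000, 48.50). The virtual corner opposite N is at (28.30, 48.50). A1 meets QM tangentially, so DM is at right angles to QM and A1 meets PE tangentially, so DP is at right angles to PE, with radius 8.8, so the center D sits 8.8 in from both sides at D = (19.50, 39.70). Then |ND| = |D − N| = 44.23.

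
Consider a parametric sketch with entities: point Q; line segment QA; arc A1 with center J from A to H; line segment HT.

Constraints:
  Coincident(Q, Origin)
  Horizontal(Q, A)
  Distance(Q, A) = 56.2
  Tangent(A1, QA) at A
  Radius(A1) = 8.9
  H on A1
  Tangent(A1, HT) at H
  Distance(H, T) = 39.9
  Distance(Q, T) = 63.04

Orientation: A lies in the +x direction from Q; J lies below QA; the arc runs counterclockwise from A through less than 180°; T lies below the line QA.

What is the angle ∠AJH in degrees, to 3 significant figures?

82.0°

Q is at the origin; QA is horizontal with |QA| = 56.2 and A on the +x side, so A = (56.2, 0.00). Since A1 is tangent to QA there, JA ⟂ QA, so J = A + (0, -8.9) = (56.2, -8.90). Since JH ⟂ HT (tangency), |JT| = √(8.9² + 39.9²) = 40.9 regardless of where H sits on A1. So T lies on both circle(Q, 63.04) and circle(J, 40.9); the below-QA intersection is T = (41.8, -47.2). H is the foot of the tangent from T: H = (47.4, -7.66).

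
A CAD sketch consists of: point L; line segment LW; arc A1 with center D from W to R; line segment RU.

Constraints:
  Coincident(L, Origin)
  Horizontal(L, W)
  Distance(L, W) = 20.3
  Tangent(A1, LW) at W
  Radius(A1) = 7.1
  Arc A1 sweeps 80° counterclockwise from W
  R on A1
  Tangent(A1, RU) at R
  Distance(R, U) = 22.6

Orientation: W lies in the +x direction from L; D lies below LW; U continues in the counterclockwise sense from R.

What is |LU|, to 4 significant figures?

29.65

L is at the origin; L and W share the same y with |LW| = 20.3 and W on the +x side, so W = (20.30, 0.000). A1 meets LW tangentially, so DW is at right angles to LW, so D = W + (0, -7.1) = (20.30, -7.100). On A1, W sits at bearing 90° from D; an 80° counterclockwise sweep puts R at bearing 170°, so R = D + 7.1·(cos 170°, sin 170°) = (13.31, -5.867). Tangency of A1 to RU means the radius DR is perpendicular to RU, so RU runs along (−sin 170°, cos 170°); with |RU| = 22.6, U = (9.383, -28.12). Then |LU| = |U − L| = 29.65.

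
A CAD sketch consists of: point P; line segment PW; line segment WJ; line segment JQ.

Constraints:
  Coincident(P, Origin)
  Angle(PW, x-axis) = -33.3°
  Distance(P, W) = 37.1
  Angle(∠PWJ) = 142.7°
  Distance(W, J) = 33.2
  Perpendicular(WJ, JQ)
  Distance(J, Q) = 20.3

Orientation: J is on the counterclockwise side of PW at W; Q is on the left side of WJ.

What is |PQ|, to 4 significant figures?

62.75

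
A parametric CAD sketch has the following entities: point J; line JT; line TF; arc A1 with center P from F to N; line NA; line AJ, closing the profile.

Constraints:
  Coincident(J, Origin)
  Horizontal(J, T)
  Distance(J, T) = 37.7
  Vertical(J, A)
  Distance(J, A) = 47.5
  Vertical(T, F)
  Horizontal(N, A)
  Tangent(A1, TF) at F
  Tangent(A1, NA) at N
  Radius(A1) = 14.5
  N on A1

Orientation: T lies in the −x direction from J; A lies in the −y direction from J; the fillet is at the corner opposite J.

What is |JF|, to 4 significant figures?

50.10

J is at the origin; J and T share the same y with |JT| = 37.7 and T on the −x side, so T = (-37.70, 0.000). JA is vertical with |JA| = 47.5 and A on the −y side, so A = (0.000, -47.50). The virtual corner opposite J is at (-37.70, -47.50). A1 meets TF tangentially, so PF is at right angles to TF and since A1 is tangent to NA there, PN ⟂ NA, with radius 14.5, so the center P sits 14.5 in from both sides at P = (-23.20, -33.00). That places the tangent points at F = (-37.70, -33.00) on TF and N = (-23.20, -47.50) on NA. Then |JF| = |F − J| = 50.10.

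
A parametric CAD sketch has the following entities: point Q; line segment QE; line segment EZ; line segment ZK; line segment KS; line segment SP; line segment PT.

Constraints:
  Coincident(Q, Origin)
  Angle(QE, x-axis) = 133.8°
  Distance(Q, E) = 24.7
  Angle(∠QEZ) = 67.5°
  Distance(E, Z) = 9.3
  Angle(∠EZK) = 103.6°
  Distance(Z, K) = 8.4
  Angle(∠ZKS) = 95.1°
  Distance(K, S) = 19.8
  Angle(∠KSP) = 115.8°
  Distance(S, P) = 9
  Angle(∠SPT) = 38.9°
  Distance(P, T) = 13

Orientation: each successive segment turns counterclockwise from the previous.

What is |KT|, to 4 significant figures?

12.23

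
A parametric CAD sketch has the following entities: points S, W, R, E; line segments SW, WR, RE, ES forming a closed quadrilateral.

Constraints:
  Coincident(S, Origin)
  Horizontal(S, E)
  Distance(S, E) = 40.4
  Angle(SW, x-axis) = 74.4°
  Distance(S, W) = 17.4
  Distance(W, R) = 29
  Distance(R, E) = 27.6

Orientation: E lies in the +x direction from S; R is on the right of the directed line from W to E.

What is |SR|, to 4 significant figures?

18.12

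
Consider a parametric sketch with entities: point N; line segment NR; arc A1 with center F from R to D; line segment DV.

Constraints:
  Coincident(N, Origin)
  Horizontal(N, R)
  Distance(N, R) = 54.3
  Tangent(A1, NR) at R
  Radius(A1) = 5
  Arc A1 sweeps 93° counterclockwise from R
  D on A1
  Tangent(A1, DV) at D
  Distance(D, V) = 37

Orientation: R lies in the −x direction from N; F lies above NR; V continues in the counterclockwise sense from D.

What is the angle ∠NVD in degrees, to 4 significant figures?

47.52°

On A1, R sits at bearing -90° from F; a 93° counterclockwise sweep puts D at bearing 3°, so D = F + 5.0·(cos 3°, sin 3°) = (-49.31, 5.262). Since A1 is tangent to DV there, FD ⟂ DV, so DV runs along (−sin 3°, cos 3°); with |DV| = 37.0, V = (-51.24, 42.21). Then cos ∠NVD = VN·VD / (|VN||VD|), giving 47.52°.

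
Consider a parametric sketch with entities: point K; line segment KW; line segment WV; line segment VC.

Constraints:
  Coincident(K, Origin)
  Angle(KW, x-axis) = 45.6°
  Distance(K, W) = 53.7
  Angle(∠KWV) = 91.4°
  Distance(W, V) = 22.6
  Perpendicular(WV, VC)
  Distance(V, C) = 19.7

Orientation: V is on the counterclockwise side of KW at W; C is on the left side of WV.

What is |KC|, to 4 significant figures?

41.55

K is at the origin; KW runs at 45.6° with length 53.7, so W = 53.7·(cos 45.6°, sin 45.6°) = (37.57, 38.37). ∠KWV = 91.4°, so WV runs at 45.6° + (180° − 91.4°) = 134.2° from the x-axis; with |WV| = 22.6, V = W + 22.6·(cos 134.2°, sin 134.2°) = (21.82, 54.57). The perpendicularity gives VC at right angles to WV; with |VC| = 19.7 on the left of WV, C = V + 19.7·(-0.7169, -0.6972) = (7.693, 40.84). Then |KC| = |C − K| = 41.55.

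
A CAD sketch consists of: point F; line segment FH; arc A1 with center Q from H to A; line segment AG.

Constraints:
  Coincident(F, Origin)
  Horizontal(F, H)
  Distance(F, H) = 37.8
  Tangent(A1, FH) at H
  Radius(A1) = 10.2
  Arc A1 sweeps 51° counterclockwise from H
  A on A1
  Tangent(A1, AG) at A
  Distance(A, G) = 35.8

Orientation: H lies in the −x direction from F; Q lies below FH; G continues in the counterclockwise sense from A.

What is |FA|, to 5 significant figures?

45.883

F is at the origin; FH is horizontal with |FH| = 37.8 and H on the −x side, so H = (-37.800, 0.0000). Tangency of A1 to FH means the radius QH is perpendicular to FH, so Q = H + (0, -10.2) = (-37.800, -10.200). On A1, H sits at bearing 90° from Q; a 51° counterclockwise sweep puts A at bearing 141°, so A = Q + 10.2·(cos 141°, sin 141°) = (-45.727, -3.7809). Then |FA| = |A − F| = 45.883.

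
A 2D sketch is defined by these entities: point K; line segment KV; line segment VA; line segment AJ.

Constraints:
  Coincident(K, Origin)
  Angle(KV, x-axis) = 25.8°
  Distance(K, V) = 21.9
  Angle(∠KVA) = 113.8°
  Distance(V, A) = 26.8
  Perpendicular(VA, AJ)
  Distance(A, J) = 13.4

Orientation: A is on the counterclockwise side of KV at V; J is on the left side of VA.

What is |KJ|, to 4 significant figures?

36.25

K is at the origin; KV runs at 25.8° with length 21.9, so V = 21.9·(cos 25.8°, sin 25.8°) = (19.72, 9.532). ∠KVA = 113.8°, so VA runs at 25.8° + (180° − 113.8°) = 92.00° from the x-axis; with |VA| = 26.8, A = V + 26.8·(cos 92.00°, sin 92.00°) = (18.78, 36.32). The perpendicularity gives AJ at right angles to VA; with |AJ| = 13.4 on the left of VA, J = A + 13.4·(-0.9994, -0.03490) = (5.390, 35.85). Then |KJ| = |J − K| = 36.25.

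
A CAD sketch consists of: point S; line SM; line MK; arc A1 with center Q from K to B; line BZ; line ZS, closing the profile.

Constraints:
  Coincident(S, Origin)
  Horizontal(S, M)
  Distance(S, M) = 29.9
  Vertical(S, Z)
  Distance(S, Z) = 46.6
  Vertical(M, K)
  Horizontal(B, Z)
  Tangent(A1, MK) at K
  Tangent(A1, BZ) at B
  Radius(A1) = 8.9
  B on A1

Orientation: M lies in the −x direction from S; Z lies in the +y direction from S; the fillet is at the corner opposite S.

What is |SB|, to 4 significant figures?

51.11

The virtual corner opposite S is at (-29.90, 46.60). A1 meets MK tangentially, so QK is at right angles to MK and A1 meets BZ tangentially, so QB is at right angles to BZ, with radius 8.9, so the center Q sits 8.9 in from both sides at Q = (-21.00, 37.70). That places the tangent points at K = (-29.90, 37.70) on MK and B = (-21.00, 46.60) on BZ. Then |SB| = |B − S| = 51.11.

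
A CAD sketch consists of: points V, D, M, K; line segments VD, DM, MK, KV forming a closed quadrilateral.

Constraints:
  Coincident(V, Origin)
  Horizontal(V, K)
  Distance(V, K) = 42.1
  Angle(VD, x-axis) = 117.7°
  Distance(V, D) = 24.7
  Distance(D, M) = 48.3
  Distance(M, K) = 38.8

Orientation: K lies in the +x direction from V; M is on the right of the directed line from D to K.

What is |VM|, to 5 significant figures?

23.619

Checks: |DM| = 48.30 ✓; |MK| = 38.80 ✓.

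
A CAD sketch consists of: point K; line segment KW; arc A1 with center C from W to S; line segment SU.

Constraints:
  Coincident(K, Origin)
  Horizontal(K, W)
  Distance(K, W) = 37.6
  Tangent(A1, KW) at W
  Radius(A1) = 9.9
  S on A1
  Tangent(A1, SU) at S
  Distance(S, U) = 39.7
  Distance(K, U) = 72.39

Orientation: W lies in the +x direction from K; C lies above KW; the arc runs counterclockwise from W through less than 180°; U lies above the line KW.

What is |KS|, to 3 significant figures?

48.0

Checks: |CS| = 9.900 ✓; ∠(CS, SU) = 90.00° ✓; |SU| = 39.70 ✓; |KU| = 72.39 ✓.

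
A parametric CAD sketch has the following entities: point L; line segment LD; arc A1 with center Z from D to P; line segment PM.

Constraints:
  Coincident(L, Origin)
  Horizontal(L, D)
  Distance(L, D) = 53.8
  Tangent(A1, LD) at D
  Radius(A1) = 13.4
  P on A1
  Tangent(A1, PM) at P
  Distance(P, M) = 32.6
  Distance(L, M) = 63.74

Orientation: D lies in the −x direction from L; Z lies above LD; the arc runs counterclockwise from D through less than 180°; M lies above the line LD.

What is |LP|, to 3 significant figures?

43.0

L is at the origin; L and D share the same y with |LD| = 53.8 and D on the −x side, so D = (-53.8, 0.00). Tangency of A1 to LD means the radius ZD is perpendicular to LD, so Z = D + (0, 13.4) = (-53.8, 13.4). Since ZP ⟂ PM (tangency), |ZM| = √(13.4² + 32.6²) = 35.2 regardless of where P sits on A1. So M lies on both circle(L, 63.74) and circle(Z, 35.2); the above-LD intersection is M = (-43.1, 47.0). P is the foot of the tangent from M: P = (-40.4, 14.5).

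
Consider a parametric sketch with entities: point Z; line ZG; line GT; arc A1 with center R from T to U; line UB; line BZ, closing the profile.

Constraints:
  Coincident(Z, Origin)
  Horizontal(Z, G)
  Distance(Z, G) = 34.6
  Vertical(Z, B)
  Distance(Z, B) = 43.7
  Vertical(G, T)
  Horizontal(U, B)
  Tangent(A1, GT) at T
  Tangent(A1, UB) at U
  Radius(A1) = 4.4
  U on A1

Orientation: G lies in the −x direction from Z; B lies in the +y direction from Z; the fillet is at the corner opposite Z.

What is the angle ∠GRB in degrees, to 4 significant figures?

104.7°

ZB is vertical with |ZB| = 43.7 and B on the +y side, so B = (0.000, 43.70). The virtual corner opposite Z is at (-34.60, 43.70). Since A1 is tangent to GT there, RT ⟂ GT and the tangent condition forces RU to be normal to UB, with radius 4.4, so the center R sits 4.4 in from both sides at R = (-30.20, 39.30). Then cos ∠GRB = RG·RB / (|RG||RB|), giving 104.7°.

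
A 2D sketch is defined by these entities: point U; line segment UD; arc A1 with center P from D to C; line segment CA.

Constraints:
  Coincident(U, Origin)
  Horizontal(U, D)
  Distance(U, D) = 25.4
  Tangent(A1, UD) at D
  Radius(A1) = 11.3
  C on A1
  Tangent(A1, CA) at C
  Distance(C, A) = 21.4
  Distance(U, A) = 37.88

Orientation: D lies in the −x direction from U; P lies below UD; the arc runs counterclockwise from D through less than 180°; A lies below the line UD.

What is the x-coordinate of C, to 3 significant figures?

-32.9

U is at the origin; UD is horizontal with |UD| = 25.4 and D on the −x side, so D = (-25.4, 0.00). A1 meets UD tangentially, so PD is at right angles to UD, so P = D + (0, -11.3) = (-25.4, -11.3). Since PC ⟂ CA (tangency), |PA| = √(11.3² + 21.4²) = 24.2 regardless of where C sits on A1. So A lies on both circle(U, 37.88) and circle(P, 24.2); the below-UD intersection is A = (-16.8, -33.9). C is the foot of the tangent from A: C = (-32.9, -19.8).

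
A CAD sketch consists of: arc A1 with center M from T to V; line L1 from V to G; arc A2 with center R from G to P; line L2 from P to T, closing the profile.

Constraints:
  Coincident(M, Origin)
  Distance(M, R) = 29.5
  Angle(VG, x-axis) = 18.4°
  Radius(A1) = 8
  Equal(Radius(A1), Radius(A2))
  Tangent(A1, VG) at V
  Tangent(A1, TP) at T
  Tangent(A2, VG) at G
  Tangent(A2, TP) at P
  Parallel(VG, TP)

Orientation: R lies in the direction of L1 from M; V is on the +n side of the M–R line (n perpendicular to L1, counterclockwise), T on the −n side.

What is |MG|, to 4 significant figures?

30.57

The slot axis is L1's direction at 18.4°, so u = (cos 18.4°, sin 18.4°) = (0.9489, 0.3156) and n = (−sin 18.4°, cos 18.4°) = (-0.3156, 0.9489). M is at the origin and R lies 29.5 along u from M, so R = 29.5·u = (27.99, 9.312). Tangency of A1 to both parallel lines with radius 8.0 puts V and T at M ± 8.0·n: V = (-2.525, 7.591), T = (2.525, -7.591). Equal radii place G and P the same way about R: G = R + 8.0·n = (25.47, 16.90), P = R − 8.0·n = (30.52, 1.721). Then |MG| = |G − M| = 30.57.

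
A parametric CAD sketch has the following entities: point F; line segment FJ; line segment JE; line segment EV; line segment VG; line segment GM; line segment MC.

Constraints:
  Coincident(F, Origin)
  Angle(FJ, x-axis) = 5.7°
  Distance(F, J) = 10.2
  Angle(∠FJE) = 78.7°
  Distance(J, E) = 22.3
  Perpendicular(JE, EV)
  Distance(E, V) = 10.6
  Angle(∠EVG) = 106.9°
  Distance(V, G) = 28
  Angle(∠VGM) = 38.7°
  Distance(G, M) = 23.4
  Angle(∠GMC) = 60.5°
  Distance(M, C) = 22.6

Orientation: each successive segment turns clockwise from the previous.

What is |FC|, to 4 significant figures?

19.30

∠VGM = 38.7° gives GM at -40.00° from the x-axis; with |GM| = 23.4, M = (9.863, -7.730). ∠GMC = 60.5° gives MC at -159.5° from the x-axis; with |MC| = 22.6, C = (-11.31, -15.64). Then |FC| = |C − F| = 19.30.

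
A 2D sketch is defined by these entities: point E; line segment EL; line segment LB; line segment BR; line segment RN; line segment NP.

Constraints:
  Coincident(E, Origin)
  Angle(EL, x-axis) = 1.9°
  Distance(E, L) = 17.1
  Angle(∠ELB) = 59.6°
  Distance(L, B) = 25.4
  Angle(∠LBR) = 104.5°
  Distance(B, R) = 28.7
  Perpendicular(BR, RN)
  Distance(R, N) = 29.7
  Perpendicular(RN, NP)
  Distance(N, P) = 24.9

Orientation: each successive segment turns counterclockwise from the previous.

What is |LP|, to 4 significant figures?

11.37

E is at the origin; EL runs at 1.9° with length 17.1, so L = (17.09, 0.5670). ∠ELB = 59.6° gives LB at 122.3° from the x-axis; with |LB| = 25.4, B = (3.518, 22.04). ∠LBR = 104.5° gives BR at -162.2° from the x-axis; with |BR| = 28.7, R = (-23.81, 13.26). The perpendicularity gives RN at right angles to BR, so RN runs at -72.20°; with |RN| = 29.7, N = (-14.73, -15.02). RN ⟂ NP, so NP runs at 17.80°; with |NP| = 24.9, P = (8.979, -7.403). Then |LP| = |P − L| = 11.37.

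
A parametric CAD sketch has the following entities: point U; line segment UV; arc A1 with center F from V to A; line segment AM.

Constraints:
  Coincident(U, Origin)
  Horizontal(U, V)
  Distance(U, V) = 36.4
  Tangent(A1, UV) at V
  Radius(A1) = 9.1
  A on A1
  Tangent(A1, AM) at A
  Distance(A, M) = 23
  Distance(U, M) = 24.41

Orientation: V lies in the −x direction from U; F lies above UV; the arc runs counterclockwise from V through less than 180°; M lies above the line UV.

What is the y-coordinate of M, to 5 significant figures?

19.894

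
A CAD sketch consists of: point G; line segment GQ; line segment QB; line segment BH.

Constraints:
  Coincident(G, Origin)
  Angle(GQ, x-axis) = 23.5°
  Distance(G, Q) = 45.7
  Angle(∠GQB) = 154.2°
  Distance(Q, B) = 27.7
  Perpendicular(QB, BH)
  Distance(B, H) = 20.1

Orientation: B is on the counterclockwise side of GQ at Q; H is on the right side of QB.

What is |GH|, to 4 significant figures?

79.62

∠GQB = 154.2°, so QB runs at 23.5° + (180° − 154.2°) = 49.30° from the x-axis; with |QB| = 27.7, B = Q + 27.7·(cos 49.30°, sin 49.30°) = (59.97, 39.22). QB ⟂ BH; with |BH| = 20.1 on the right of QB, H = B + 20.1·(0.7581, -0.6521) = (75.21, 26.12). Then |GH| = |H − G| = 79.62.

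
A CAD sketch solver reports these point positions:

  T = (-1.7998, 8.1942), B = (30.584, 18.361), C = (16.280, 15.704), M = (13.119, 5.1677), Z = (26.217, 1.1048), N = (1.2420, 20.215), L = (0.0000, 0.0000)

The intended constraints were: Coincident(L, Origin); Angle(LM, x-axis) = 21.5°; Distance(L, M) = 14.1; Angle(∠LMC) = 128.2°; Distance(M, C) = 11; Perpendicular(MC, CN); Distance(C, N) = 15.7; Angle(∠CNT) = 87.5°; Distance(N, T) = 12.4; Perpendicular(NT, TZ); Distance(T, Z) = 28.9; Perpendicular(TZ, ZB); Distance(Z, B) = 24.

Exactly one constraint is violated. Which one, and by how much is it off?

Distance(Z, B) = 24 — off by 6.20.

L = (0.00, 0.00) ✓; LM at 21.50° ✓; |LM| = 14.10 ✓; ∠LMC = 128.2° ✓; |MC| = 11.00 ✓; ∠(MC, CN) = 90.00° ✓; |CN| = 15.70 ✓; ∠CNT = 87.50° ✓; |NT| = 12.40 ✓; ∠(NT, TZ) = 90.00° ✓; |TZ| = 28.90 ✓; ∠(TZ, ZB) = 90.00° ✓; |ZB| = 17.80 ✗.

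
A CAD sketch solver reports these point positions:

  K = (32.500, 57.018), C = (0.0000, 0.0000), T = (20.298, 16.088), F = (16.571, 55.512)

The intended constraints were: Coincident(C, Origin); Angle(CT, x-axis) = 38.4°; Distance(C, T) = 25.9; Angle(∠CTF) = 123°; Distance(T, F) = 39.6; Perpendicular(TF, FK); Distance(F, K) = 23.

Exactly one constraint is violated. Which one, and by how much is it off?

Distance(F, K) = 23 — off by 7.00.

C = (0.00, 0.00) ✓; CT at 38.40° ✓; |CT| = 25.90 ✓; ∠CTF = 123.0° ✓; |TF| = 39.60 ✓; ∠(TF, FK) = 90.00° ✓; |FK| = 16.00 ✗.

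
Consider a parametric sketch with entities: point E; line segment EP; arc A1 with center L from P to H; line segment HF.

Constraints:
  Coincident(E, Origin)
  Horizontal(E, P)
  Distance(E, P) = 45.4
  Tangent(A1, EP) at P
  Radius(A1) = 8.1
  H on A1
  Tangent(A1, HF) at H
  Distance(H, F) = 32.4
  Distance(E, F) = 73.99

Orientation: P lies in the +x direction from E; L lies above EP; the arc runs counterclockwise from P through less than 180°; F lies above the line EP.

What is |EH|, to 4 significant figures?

53.13

Checks: E.y = 0.00, P.y = 0.00 ✓; |LH| = 8.100 ✓; ∠(LH, HF) = 90.00° ✓; |HF| = 32.40 ✓; |EF| = 73.99 ✓.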